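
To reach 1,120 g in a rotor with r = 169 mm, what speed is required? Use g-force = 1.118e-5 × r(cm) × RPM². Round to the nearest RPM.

r = 169 mm = 16.9 cm
1,120 = 1.118 × 10⁻⁵ × 16.9 × N²
N² = 1,120 / (18.8942 × 10⁻⁵) = 5,927,745
N ≈ √5,927,745 ≈ 2,434.7

≈ 2435 RPM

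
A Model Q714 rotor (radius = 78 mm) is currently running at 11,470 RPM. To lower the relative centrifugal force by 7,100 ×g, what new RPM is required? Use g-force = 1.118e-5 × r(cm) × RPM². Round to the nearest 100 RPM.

r = 78 mm = 7.8 cm
Current RCF = 1.118 × 10⁻⁵ × 7.8 × (11470)² = 1.118 × 10⁻⁵ × 7.8 × 131,560,900 ≈ 11,472.6 × g
Target RCF = 11,472.6 − 7,100 = 4,372.6 × g
N² = 4,372.6 / (8.7204 × 10⁻⁵) = 50,142,195
N ≈ √50,142,195 ≈ 7,081.1

N₂ ≈ 7100 RPM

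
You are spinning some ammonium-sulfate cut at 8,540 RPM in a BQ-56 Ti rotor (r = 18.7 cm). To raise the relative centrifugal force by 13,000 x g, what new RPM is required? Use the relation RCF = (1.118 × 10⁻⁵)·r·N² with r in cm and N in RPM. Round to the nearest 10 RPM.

Current RCF = 1.118 × 10⁻⁵ × 18.7 × (8540)² = 1.118 × 10⁻⁵ × 18.7 × 72,931,600 ≈ 15,247.5 × g
Target RCF = 15,247.5 + 13,000 = 28,247.5 × g
N² = 28,247.5 / (20.9066 × 10⁻⁵) = 135,112,835
N ≈ √135,112,835 ≈ 11,623.8

N₂ ≈ 11620 RPM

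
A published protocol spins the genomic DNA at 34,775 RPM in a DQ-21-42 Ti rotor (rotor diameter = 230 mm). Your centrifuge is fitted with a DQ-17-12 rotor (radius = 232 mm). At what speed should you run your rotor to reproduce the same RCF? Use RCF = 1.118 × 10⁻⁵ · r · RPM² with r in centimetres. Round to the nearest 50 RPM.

Original rotor: r = 230 mm / 2 = 115 mm = 11.5 cm
RCF_original = 1.118 × 10⁻⁵ × 11.5 × (34775)² = 1.118 × 10⁻⁵ × 11.5 × 1,209,300,625 ≈ 155,479.8 × g
Your rotor: r = 232 mm = 23.2 cm
155,479.8 = 1.118 × 10⁻⁵ × 23.2 × N²
N² = 155,479.8 / (25.9376 × 10⁻⁵) = 599,437,882
N ≈ √599,437,882 ≈ 24,483.4

≈ 24500 RPM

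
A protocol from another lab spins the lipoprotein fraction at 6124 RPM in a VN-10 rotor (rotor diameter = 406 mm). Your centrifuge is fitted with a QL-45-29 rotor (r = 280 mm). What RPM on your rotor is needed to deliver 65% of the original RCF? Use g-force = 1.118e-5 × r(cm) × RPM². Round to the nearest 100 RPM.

≈ 4200 RPM

Original rotor: r = 406 mm / 2 = 203 mm = 20.3 cm
RCF_original = 1.118 × 10⁻⁵ × 20.3 × (6124)² = 1.118 × 10⁻⁵ × 20.3 × 37,503,376 ≈ 8,511.5 × g
Target RCF = 0.65 × 8,511.5 ≈ 5,532.5 × g
Your rotor: r = 280 mm = 28.0 cm
5,532.5 = 1.118 × 10⁻⁵ × 28 × N²
N² = 5,532.5 / (31.304 × 10⁻⁵) = 17,673,460
N ≈ √17,673,460 ≈ 4,204.0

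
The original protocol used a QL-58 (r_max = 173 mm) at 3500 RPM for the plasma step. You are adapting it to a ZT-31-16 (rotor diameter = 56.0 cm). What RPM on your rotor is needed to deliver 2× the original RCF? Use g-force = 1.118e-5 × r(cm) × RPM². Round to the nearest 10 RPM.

Original rotor: r = 173 mm = 17.3 cm
RCF_original = 1.118 × 10⁻⁵ × 17.3 × (3500)² = 1.118 × 10⁻⁵ × 17.3 × 12,250,000 ≈ 2,369.3 × g
Target RCF = 2 × 2,369.3 ≈ 4,738.6 × g
Your rotor: r = 56.0 / 2 = 28 cm
4,738.6 = 1.118 × 10⁻⁵ × 28 × N²
N² = 4,738.6 / (31.304 × 10⁻⁵) = 15,137,363
N ≈ √15,137,363 ≈ 3,890.7

3890 RPM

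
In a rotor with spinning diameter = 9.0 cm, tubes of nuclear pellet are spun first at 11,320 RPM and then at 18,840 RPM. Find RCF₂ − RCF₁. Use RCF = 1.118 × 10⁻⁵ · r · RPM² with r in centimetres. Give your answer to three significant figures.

r = 9.0 / 2 = 4.5 cm
RCF₁ = 1.118 × 10⁻⁵ × 4.5 × (11320)² = 1.118 × 10⁻⁵ × 4.5 × 128,142,400 ≈ 6,446.8 × g
RCF₂ = 1.118 × 10⁻⁵ × 4.5 × (18840)² = 1.118 × 10⁻⁵ × 4.5 × 354,945,600 ≈ 17,857.3 × g
Increase = 17,857.3 − 6,446.8 = 11,410.5

≈ 11400 x g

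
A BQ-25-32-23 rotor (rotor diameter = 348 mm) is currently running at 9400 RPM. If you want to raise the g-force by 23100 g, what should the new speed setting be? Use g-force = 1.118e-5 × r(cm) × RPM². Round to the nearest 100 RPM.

≈ 14400 RPM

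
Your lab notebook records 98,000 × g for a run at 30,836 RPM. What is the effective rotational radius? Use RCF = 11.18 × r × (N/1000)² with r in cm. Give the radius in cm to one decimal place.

9.2 cm

RCF = 11.18 × r × (N/1000)²
98000 = 11.18 × r × (30.836)²
r = 98000 / (11.18 × 950.858896) = 98000 / 10630.6 ≈ 9.219 cm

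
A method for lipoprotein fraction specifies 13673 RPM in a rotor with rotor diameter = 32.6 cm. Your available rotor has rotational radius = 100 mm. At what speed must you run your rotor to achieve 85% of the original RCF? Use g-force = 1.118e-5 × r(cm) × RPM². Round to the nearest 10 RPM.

≈ 16090 RPM

Original rotor: r = 32.6 / 2 = 16.3 cm
RCF = 1.118 × 10⁻⁵ × r × N²
RCF_original = 1.118 × 10⁻⁵ × 16.3 × (13673)² = 1.118 × 10⁻⁵ × 16.3 × 186,950,929 ≈ 34,068.8 × g
Target RCF = 0.85 × 34,068.8 ≈ 28,958.5 × g
Your rotor: r = 100 mm = 10.0 cm
28,958.5 = 1.118 × 10⁻⁵ × 10 × N²
N² = 28,958.5 / (11.18 × 10⁻⁵) = 259,020,572
N ≈ √259,020,572 ≈ 16,094.1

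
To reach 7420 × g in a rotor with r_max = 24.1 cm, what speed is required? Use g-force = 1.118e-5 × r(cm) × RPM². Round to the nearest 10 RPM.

7,420 = 1.118 × 10⁻⁵ × 24.1 × N²
N² = 7,420 / (26.9438 × 10⁻⁵) = 27,538,803
N ≈ √27,538,803 ≈ 5,247.7

≈ 5250 RPM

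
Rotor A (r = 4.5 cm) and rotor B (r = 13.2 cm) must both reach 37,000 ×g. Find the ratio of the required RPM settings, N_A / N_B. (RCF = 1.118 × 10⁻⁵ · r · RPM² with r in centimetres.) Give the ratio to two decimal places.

1.71

At fixed RCF, N ∝ 1/√r, so N_A/N_B = √(r_B/r_A) = √(13.2/4.5) = √2.933333 = 1.7127.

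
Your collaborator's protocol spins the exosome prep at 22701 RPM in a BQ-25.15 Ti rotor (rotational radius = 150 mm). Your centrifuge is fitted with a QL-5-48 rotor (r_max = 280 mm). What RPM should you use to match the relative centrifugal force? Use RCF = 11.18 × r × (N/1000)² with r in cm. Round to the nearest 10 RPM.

Original rotor: r = 150 mm = 15.0 cm
RCF = 11.18 × r × (N/1000)²
RCF_original = 11.18 × 15 × (22.701)² = 11.18 × 15 × 515.335401 ≈ 86,421.7 × g
Your rotor: r = 280 mm = 28.0 cm
86,421.7 = 11.18 × 28 × (N/1000)²
(N/1000)² = 86,421.7 / 313.04 = 276.0724
N = 1000 × √276.0724 ≈ 16,615.4

≈ 16620 RPM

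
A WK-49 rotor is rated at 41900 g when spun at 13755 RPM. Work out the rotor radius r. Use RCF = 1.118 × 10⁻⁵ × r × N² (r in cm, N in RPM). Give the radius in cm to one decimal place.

r ≈ 19.8 cm

41900 = 1.118 × 10⁻⁵ × r × (13755)²
r = 41900 / (1.118 × 10⁻⁵ × 189,200,025) = 41900 / 2115.256 ≈ 19.808 cm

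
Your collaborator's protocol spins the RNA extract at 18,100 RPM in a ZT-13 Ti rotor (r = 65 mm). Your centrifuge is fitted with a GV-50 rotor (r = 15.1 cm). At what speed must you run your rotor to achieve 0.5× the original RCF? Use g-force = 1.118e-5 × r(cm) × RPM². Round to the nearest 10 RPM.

≈ 8400 RPM

Original rotor: r = 65 mm = 6.5 cm
RCF_original = 1.118 × 10⁻⁵ × 6.5 × (18100)² = 1.118 × 10⁻⁵ × 6.5 × 327,610,000 ≈ 23,807.4 × g
Target RCF = 0.5 × 23,807.4 ≈ 11,903.7 × g
11,903.7 = 1.118 × 10⁻⁵ × 15.1 × N²
N² = 11,903.7 / (16.8818 × 10⁻⁵) = 70,512,031
N ≈ √70,512,031 ≈ 8,397.1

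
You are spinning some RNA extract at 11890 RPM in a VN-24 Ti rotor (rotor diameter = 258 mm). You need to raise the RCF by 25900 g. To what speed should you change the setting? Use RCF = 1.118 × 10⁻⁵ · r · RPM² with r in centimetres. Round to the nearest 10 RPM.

r = 258 mm / 2 = 129 mm = 12.9 cm
Current RCF = 1.118 × 10⁻⁵ × 12.9 × (11890)² = 1.118 × 10⁻⁵ × 12.9 × 141,372,100 ≈ 20,389 × g
Target RCF = 20,389 + 25,900 = 46,289 × g
N² = 46,289 / (14.4222 × 10⁻⁵) = 320,956,581
N ≈ √320,956,581 ≈ 17,915.3

≈ 17920 RPM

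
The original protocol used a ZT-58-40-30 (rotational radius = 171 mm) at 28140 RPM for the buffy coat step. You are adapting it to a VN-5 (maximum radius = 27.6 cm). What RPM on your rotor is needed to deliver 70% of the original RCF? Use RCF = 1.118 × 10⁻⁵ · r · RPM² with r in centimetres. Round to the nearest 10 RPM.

Original rotor: r = 171 mm = 17.1 cm
RCF_original = 1.118 × 10⁻⁵ × 17.1 × (28140)² = 1.118 × 10⁻⁵ × 17.1 × 791,859,600 ≈ 151,386.1 × g
Target RCF = 0.7 × 151,386.1 ≈ 105,970.3 × g
105,970.3 = 1.118 × 10⁻⁵ × 27.6 × N²
N² = 105,970.3 / (30.8568 × 10⁻⁵) = 343,426,084
N ≈ √343,426,084 ≈ 18,531.8

18530 RPM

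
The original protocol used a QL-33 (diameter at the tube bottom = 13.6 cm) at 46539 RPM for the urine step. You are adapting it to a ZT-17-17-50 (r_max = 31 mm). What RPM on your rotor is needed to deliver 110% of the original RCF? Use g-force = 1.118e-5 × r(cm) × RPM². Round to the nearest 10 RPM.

72290 RPM

Original rotor: r = 13.6 / 2 = 6.8 cm
RCF_original = 1.118 × 10⁻⁵ × 6.8 × (46539)² = 1.118 × 10⁻⁵ × 6.8 × 2,165,878,521 ≈ 164,658.7 × g
Target RCF = 1.1 × 164,658.7 ≈ 181,124.6 × g
Your rotor: r = 31 mm = 3.1 cm
181,124.6 = 1.118 × 10⁻⁵ × 3.1 × N²
N² = 181,124.6 / (3.4658 × 10⁻⁵) = 5,226,054,591
N ≈ √5,226,054,591 ≈ 72,291.5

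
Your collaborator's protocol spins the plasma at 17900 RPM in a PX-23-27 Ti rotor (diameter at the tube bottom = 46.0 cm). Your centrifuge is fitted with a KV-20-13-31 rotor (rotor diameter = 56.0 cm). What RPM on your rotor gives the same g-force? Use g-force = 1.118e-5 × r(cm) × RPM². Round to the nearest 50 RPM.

16200 RPM

Original rotor: r = 46.0 / 2 = 23 cm
RCF_original = 1.118 × 10⁻⁵ × 23 × (17900)² = 1.118 × 10⁻⁵ × 23 × 320,410,000 ≈ 82,390.2 × g
Your rotor: r = 56.0 / 2 = 28 cm
82,390.2 = 1.118 × 10⁻⁵ × 28 × N²
N² = 82,390.2 / (31.304 × 10⁻⁵) = 263,193,841
N ≈ √263,193,841 ≈ 16,223.3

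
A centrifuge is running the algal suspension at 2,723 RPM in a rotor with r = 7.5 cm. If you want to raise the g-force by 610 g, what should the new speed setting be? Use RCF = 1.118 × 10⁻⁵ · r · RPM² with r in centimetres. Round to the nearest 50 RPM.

Current RCF = 1.118 × 10⁻⁵ × 7.5 × (2723)² = 1.118 × 10⁻⁵ × 7.5 × 7,414,729 ≈ 621.7 × g
Target RCF = 621.7 + 610 = 1,231.7 × g
N² = 1,231.7 / (8.385 × 10⁻⁵) = 14,689,326
N ≈ √14,689,326 ≈ 3,832.7

3850 RPM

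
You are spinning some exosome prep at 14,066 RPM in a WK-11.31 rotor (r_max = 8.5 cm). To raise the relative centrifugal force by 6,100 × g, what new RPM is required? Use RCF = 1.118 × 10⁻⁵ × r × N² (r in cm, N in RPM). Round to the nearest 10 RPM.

Current RCF = 1.118 × 10⁻⁵ × 8.5 × (14066)² = 1.118 × 10⁻⁵ × 8.5 × 197,852,356 ≈ 18,801.9 × g
Target RCF = 18,801.9 + 6,100 = 24,901.9 × g
N² = 24,901.9 / (9.503 × 10⁻⁵) = 262,042,513
N ≈ √262,042,513 ≈ 16,187.7

16190 RPM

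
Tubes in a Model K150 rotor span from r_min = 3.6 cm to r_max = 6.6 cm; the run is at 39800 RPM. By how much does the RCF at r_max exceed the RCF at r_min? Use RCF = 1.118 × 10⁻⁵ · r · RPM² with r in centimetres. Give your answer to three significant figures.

ΔRCF = 1.118 × 10⁻⁵ × (r_max − r_min) × N² = 1.118 × 10⁻⁵ × 3.0 × 1,584,040,000 ≈ 53,128.7

≈ 53100 x g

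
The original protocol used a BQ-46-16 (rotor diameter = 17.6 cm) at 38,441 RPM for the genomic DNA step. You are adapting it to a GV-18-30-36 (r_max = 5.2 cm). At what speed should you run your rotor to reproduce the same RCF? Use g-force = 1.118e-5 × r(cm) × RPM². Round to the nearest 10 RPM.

Original rotor: r = 17.6 / 2 = 8.8 cm
RCF = 1.118 × 10⁻⁵ × r × N²
RCF_original = 1.118 × 10⁻⁵ × 8.8 × (38441)² = 1.118 × 10⁻⁵ × 8.8 × 1,477,710,481 ≈ 145,383.1 × g
145,383.1 = 1.118 × 10⁻⁵ × 5.2 × N²
N² = 145,383.1 / (5.8136 × 10⁻⁵) = 2,500,741,365
N ≈ √2,500,741,365 ≈ 50,007.4

≈ 50010 RPM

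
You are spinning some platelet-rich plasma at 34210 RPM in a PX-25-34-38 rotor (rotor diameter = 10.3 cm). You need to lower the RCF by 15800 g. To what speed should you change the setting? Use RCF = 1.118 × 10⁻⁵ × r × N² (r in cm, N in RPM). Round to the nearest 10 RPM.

r = 10.3 / 2 = 5.15 cm
Current RCF = 1.118 × 10⁻⁵ × 5.15 × (34210)² = 1.118 × 10⁻⁵ × 5.15 × 1,170,324,100 ≈ 67,383.8 × g
Target RCF = 67,383.8 − 15,800 = 51,583.8 × g
N² = 51,583.8 / (5.7577 × 10⁻⁵) = 895,909,825
N ≈ √895,909,825 ≈ 29,931.8

≈ 29930 RPM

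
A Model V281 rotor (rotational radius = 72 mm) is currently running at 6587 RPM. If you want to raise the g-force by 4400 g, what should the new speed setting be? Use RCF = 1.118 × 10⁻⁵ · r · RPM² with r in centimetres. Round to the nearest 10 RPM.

9900 RPM

r = 72 mm = 7.2 cm
Current RCF = 1.118 × 10⁻⁵ × 7.2 × (6587)² = 1.118 × 10⁻⁵ × 7.2 × 43,388,569 ≈ 3,492.6 × g
Target RCF = 3,492.6 + 4,400 = 7,892.6 × g
N² = 7,892.6 / (8.0496 × 10⁻⁵) = 98,049,593
N ≈ √98,049,593 ≈ 9,902.0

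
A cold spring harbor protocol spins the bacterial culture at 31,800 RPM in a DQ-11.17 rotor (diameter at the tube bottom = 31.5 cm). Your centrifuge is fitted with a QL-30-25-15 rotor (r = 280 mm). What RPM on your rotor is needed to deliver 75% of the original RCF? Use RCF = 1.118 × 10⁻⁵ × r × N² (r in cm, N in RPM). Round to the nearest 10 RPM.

Original rotor: r = 31.5 / 2 = 15.75 cm
RCF_original = 1.118 × 10⁻⁵ × 15.75 × (31800)² = 1.118 × 10⁻⁵ × 15.75 × 1,011,240,000 ≈ 178,064.2 × g
Target RCF = 0.75 × 178,064.2 ≈ 133,548.2 × g
Your rotor: r = 280 mm = 28.0 cm
133,548.2 = 1.118 × 10⁻⁵ × 28 × N²
N² = 133,548.2 / (31.304 × 10⁻⁵) = 426,617,046
N ≈ √426,617,046 ≈ 20,654.7

≈ 20650 RPM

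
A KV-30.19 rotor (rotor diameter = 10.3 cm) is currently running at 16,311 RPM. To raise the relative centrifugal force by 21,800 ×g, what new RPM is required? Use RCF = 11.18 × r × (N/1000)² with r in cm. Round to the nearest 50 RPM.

N₂ ≈ 25400 RPM

r = 10.3 / 2 = 5.15 cm
Current RCF = 11.18 × 5.15 × (16.311)² = 11.18 × 5.15 × 266.048721 ≈ 15,318.3 × g
Target RCF = 15,318.3 + 21,800 = 37,118.3 × g
(N/1000)² = 37,118.3 / 57.577 = 644.6724
N = 1000 × √644.6724 ≈ 25,390.4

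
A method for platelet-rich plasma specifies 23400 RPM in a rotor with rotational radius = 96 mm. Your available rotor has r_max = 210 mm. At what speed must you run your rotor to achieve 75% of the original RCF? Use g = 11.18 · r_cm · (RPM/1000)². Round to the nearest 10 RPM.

Original rotor: r = 96 mm = 9.6 cm
RCF_original = 11.18 × 9.6 × (23.4)² = 11.18 × 9.6 × 547.56 ≈ 58,768.5 × g
Target RCF = 0.75 × 58,768.5 ≈ 44,076.4 × g
Your rotor: r = 210 mm = 21.0 cm
44,076.4 = 11.18 × 21 × (N/1000)²
(N/1000)² = 44,076.4 / 234.78 = 187.7349
N = 1000 × √187.7349 ≈ 13,701.6

≈ 13700 RPM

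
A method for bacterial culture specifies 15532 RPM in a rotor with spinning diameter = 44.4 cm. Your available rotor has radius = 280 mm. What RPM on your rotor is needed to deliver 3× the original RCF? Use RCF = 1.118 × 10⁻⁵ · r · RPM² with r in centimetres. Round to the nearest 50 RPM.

Original rotor: r = 44.4 / 2 = 22.2 cm
RCF_original = 1.118 × 10⁻⁵ × 22.2 × (15532)² = 1.118 × 10⁻⁵ × 22.2 × 241,243,024 ≈ 59,875.6 × g
Target RCF = 3 × 59,875.6 ≈ 179,626.8 × g
Your rotor: r = 280 mm = 28.0 cm
179,626.8 = 1.118 × 10⁻⁵ × 28 × N²
N² = 179,626.8 / (31.304 × 10⁻⁵) = 573,814,209
N ≈ √573,814,209 ≈ 23,954.4

≈ 23950 RPM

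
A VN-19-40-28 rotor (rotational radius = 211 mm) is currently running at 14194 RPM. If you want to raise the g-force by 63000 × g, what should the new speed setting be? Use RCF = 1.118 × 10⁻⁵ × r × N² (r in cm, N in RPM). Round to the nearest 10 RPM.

r = 211 mm = 21.1 cm
Current RCF = 1.118 × 10⁻⁵ × 21.1 × (14194)² = 1.118 × 10⁻⁵ × 21.1 × 201,469,636 ≈ 47,526.3 × g
Target RCF = 47,526.3 + 63,000 = 110,526.3 × g
N² = 110,526.3 / (23.5898 × 10⁻⁵) = 468,534,282
N ≈ √468,534,282 ≈ 21,645.7

N₂ ≈ 21650 RPM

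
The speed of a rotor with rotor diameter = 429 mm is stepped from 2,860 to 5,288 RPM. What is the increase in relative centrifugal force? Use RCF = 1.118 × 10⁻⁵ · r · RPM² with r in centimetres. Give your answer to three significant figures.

r = 429 mm / 2 = 214.5 mm = 21.45 cm
RCF₁ = 1.118 × 10⁻⁵ × 21.45 × (2860)² = 1.118 × 10⁻⁵ × 21.45 × 8,179,600 ≈ 1,961.6 × g
RCF₂ = 1.118 × 10⁻⁵ × 21.45 × (5288)² = 1.118 × 10⁻⁵ × 21.45 × 27,962,944 ≈ 6,705.8 × g
Increase = 6,705.8 − 1,961.6 = 4,744.2

4740 x g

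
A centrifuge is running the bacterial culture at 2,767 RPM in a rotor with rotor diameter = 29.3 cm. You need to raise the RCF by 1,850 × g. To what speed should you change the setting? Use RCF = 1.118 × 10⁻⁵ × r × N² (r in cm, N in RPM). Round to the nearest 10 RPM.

r = 29.3 / 2 = 14.65 cm
Current RCF = 1.118 × 10⁻⁵ × 14.65 × (2767)² = 1.118 × 10⁻⁵ × 14.65 × 7,656,289 ≈ 1,254 × g
Target RCF = 1,254 + 1,850 = 3,104 × g
N² = 3,104 / (16.3787 × 10⁻⁵) = 18,951,443
N ≈ √18,951,443 ≈ 4,353.3

4350 RPM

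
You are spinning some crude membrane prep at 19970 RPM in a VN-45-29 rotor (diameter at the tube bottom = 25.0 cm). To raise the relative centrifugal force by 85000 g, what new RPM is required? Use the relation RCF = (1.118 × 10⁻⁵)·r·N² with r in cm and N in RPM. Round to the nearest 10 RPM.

r = 25.0 / 2 = 12.5 cm
Current RCF = 1.118 × 10⁻⁵ × 12.5 × (19970)² = 1.118 × 10⁻⁵ × 12.5 × 398,800,900 ≈ 55,732.4 × g
Target RCF = 55,732.4 + 85,000 = 140,732.4 × g
N² = 140,732.4 / (13.975 × 10⁻⁵) = 1,007,029,696
N ≈ √1,007,029,696 ≈ 31,733.7

≈ 31730 RPM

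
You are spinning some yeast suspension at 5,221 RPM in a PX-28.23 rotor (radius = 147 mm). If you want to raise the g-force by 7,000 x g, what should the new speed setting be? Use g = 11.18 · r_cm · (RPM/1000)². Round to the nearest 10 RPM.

N₂ ≈ 8360 RPM

r = 147 mm = 14.7 cm
Current RCF = 11.18 × 14.7 × (5.221)² = 11.18 × 14.7 × 27.258841 ≈ 4,479.9 × g
Target RCF = 4,479.9 + 7,000 = 11,479.9 × g
(N/1000)² = 11,479.9 / 164.346 = 69.85202
N = 1000 × √69.85202 ≈ 8,357.8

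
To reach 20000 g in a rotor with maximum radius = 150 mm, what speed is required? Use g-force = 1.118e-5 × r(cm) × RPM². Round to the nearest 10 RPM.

r = 150 mm = 15.0 cm
RCF = 1.118 × 10⁻⁵ × r × N²
20,000 = 1.118 × 10⁻⁵ × 15 × N²
N² = 20,000 / (16.77 × 10⁻⁵) = 119,260,584
N ≈ √119,260,584 ≈ 10,920.6

10920 RPM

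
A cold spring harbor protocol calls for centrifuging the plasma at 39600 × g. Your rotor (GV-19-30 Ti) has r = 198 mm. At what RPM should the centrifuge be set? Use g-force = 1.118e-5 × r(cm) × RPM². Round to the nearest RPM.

N ≈ 13375 RPM

r = 198 mm = 19.8 cm
39,600 = 1.118 × 10⁻⁵ × 19.8 × N²
N² = 39,600 / (22.1364 × 10⁻⁵) = 178,890,877
N ≈ √178,890,877 ≈ 13,375.0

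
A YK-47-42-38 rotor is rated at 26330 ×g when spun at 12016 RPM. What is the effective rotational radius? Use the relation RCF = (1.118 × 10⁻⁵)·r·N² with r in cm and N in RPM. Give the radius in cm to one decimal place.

16.3 cm

26330 = 1.118 × 10⁻⁵ × r × (12016)²
r = 26330 / (1.118 × 10⁻⁵ × 144,384,256) = 26330 / 1614.216 ≈ 16.311 cm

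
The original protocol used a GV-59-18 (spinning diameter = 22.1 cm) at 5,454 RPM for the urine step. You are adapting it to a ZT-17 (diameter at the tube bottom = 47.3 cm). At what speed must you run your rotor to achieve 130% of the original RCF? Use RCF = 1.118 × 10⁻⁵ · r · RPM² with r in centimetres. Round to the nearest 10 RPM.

Original rotor: r = 22.1 / 2 = 11.05 cm
RCF_original = 1.118 × 10⁻⁵ × 11.05 × (5454)² = 1.118 × 10⁻⁵ × 11.05 × 29,746,116 ≈ 3,674.8 × g
Target RCF = 1.3 × 3,674.8 ≈ 4,777.2 × g
Your rotor: r = 47.3 / 2 = 23.65 cm
4,777.2 = 1.118 × 10⁻⁵ × 23.65 × N²
N² = 4,777.2 / (26.4407 × 10⁻⁵) = 18,067,600
N ≈ √18,067,600 ≈ 4,250.6

4250 RPM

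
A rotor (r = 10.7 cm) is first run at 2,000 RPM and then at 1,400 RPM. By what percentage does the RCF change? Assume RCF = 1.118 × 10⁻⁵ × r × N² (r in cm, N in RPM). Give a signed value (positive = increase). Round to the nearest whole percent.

RCF ∝ N², so the ratio is (1400/2000)² = (0.700000)² = 0.4900.
Change = 0.4900 − 1 = -0.5100 → -51.0%.

-51%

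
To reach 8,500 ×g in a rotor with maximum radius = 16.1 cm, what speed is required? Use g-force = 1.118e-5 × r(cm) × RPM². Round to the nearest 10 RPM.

8,500 = 1.118 × 10⁻⁵ × 16.1 × N²
N² = 8,500 / (17.9998 × 10⁻⁵) = 47,222,747
N ≈ √47,222,747 ≈ 6,871.9

N ≈ 6870 RPM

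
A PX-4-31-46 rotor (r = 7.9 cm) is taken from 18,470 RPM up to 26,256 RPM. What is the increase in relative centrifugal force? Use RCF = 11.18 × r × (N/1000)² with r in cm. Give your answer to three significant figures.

30800 x g

RCF₁ = 11.18 × 7.9 × (18.47)² = 11.18 × 7.9 × 341.1409 ≈ 30,130.2 × g
RCF₂ = 11.18 × 7.9 × (26.256)² = 11.18 × 7.9 × 689.377536 ≈ 60,887.2 × g
Increase = 60,887.2 − 30,130.2 = 30,757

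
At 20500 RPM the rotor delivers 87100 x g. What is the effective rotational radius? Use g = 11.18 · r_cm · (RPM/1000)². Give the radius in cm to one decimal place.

18.5 cm

87100 = 11.18 × r × (20.5)²
r = 87100 / (11.18 × 420.25) = 87100 / 4698.395 ≈ 18.538 cm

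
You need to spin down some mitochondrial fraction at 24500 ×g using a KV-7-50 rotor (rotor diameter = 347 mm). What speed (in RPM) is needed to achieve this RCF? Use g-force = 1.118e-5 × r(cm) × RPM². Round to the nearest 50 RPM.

11250 RPM

r = 347 mm / 2 = 173.5 mm = 17.35 cm
24,500 = 1.118 × 10⁻⁵ × 17.35 × N²
N² = 24,500 / (19.3973 × 10⁻⁵) = 126,306,238
N ≈ √126,306,238 ≈ 11,238.6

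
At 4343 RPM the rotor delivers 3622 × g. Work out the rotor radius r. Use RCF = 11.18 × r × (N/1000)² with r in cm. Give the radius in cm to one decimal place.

3622 = 11.18 × r × (4.343)²
r = 3622 / (11.18 × 18.861649) = 3622 / 210.8732 ≈ 17.176 cm

17.2 cm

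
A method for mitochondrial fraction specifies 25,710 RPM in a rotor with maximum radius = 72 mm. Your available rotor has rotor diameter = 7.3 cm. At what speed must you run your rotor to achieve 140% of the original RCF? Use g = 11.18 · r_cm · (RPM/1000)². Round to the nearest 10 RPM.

≈ 42730 RPM

Original rotor: r = 72 mm = 7.2 cm
RCF_original = 11.18 × 7.2 × (25.71)² = 11.18 × 7.2 × 661.0041 ≈ 53,208.2 × g
Target RCF = 1.4 × 53,208.2 ≈ 74,491.5 × g
Your rotor: r = 7.3 / 2 = 3.65 cm
74,491.5 = 11.18 × 3.65 × (N/1000)²
(N/1000)² = 74,491.5 / 40.807 = 1825.459
N = 1000 × √1825.459 ≈ 42,725.4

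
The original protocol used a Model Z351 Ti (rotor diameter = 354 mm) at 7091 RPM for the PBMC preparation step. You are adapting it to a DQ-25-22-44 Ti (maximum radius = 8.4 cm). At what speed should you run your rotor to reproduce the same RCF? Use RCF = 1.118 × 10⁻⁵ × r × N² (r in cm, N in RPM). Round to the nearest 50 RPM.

Original rotor: r = 354 mm / 2 = 177 mm = 17.7 cm
RCF = 1.118 × 10⁻⁵ × r × N²
RCF_original = 1.118 × 10⁻⁵ × 17.7 × (7091)² = 1.118 × 10⁻⁵ × 17.7 × 50,282,281 ≈ 9,950.2 × g
9,950.2 = 1.118 × 10⁻⁵ × 8.4 × N²
N² = 9,950.2 / (9.3912 × 10⁻⁵) = 105,952,381
N ≈ √105,952,381 ≈ 10,293.3

≈ 10300 RPM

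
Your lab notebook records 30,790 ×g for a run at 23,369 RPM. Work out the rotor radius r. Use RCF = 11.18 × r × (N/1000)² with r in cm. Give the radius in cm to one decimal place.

RCF = 11.18 × r × (N/1000)²
30790 = 11.18 × r × (23.369)²
r = 30790 / (11.18 × 546.110161) = 30790 / 6105.512 ≈ 5.043 cm

≈ 5.0 cm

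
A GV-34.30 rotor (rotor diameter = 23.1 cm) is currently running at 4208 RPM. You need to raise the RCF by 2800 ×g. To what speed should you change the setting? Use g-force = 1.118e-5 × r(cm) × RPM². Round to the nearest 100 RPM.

6300 RPM

r = 23.1 / 2 = 11.55 cm
Current RCF = 1.118 × 10⁻⁵ × 11.55 × (4208)² = 1.118 × 10⁻⁵ × 11.55 × 17,707,264 ≈ 2,286.5 × g
Target RCF = 2,286.5 + 2,800 = 5,086.5 × g
N² = 5,086.5 / (12.9129 × 10⁻⁵) = 39,390,842
N ≈ √39,390,842 ≈ 6,276.2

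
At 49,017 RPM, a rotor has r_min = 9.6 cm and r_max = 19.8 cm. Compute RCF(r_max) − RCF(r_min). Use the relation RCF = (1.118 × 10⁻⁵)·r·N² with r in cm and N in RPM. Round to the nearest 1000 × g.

ΔRCF = 1.118 × 10⁻⁵ × (r_max − r_min) × N² = 1.118 × 10⁻⁵ × 10.2 × 2,402,666,289 ≈ 273,990.5

≈ 274000 ×g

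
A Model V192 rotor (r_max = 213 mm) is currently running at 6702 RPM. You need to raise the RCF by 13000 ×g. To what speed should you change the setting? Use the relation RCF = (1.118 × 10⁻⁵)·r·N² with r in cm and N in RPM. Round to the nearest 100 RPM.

N₂ ≈ 10000 RPM

r = 213 mm = 21.3 cm
Current RCF = 1.118 × 10⁻⁵ × 21.3 × (6702)² = 1.118 × 10⁻⁵ × 21.3 × 44,916,804 ≈ 10,696.2 × g
Target RCF = 10,696.2 + 13,000 = 23,696.2 × g
N² = 23,696.2 / (23.8134 × 10⁻⁵) = 99,507,840
N ≈ √99,507,840 ≈ 9,975.4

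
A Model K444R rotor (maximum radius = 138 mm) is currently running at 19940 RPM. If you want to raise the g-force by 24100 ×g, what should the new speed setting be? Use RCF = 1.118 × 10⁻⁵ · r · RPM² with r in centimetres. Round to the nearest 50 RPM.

23550 RPM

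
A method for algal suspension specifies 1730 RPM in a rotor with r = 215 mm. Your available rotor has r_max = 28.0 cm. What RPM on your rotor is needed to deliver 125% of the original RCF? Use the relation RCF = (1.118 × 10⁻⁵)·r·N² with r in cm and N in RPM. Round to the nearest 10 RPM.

1690 RPM

Original rotor: r = 215 mm = 21.5 cm
RCF_original = 1.118 × 10⁻⁵ × 21.5 × (1730)² = 1.118 × 10⁻⁵ × 21.5 × 2,992,900 ≈ 719.4 × g
Target RCF = 1.25 × 719.4 ≈ 899.2 × g
899.2 = 1.118 × 10⁻⁵ × 28 × N²
N² = 899.2 / (31.304 × 10⁻⁵) = 2,872,476
N ≈ √2,872,476 ≈ 1,694.8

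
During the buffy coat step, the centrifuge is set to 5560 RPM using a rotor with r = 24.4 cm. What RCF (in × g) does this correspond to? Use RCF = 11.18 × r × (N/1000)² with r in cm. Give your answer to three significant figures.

RCF ≈ 8430 × g

RCF = 11.18 × r × (N/1000)²
RCF = 11.18 × 24.4 × (5.56)² = 11.18 × 24.4 × 30.9136 ≈ 8,433 × g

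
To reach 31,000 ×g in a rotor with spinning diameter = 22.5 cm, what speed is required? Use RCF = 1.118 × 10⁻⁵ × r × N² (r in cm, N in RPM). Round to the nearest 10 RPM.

≈ 15700 RPM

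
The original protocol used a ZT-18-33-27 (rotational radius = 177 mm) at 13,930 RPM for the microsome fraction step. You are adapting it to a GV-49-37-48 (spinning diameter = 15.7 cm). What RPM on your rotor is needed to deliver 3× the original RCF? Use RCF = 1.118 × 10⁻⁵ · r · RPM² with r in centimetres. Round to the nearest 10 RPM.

Original rotor: r = 177 mm = 17.7 cm
RCF = 1.118 × 10⁻⁵ × r × N²
RCF_original = 1.118 × 10⁻⁵ × 17.7 × (13930)² = 1.118 × 10⁻⁵ × 17.7 × 194,044,900 ≈ 38,398.8 × g
Target RCF = 3 × 38,398.8 ≈ 115,196.4 × g
Your rotor: r = 15.7 / 2 = 7.85 cm
115,196.4 = 1.118 × 10⁻⁵ × 7.85 × N²
N² = 115,196.4 / (8.7763 × 10⁻⁵) = 1,312,585,030
N ≈ √1,312,585,030 ≈ 36,229.6

≈ 36230 RPM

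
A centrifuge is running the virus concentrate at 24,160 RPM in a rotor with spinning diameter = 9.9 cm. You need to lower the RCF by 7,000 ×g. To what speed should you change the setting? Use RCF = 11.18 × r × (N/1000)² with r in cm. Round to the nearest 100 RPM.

r = 9.9 / 2 = 4.95 cm
Current RCF = 11.18 × 4.95 × (24.16)² = 11.18 × 4.95 × 583.7056 ≈ 32,302.9 × g
Target RCF = 32,302.9 − 7,000 = 25,302.9 × g
(N/1000)² = 25,302.9 / 55.341 = 457.218
N = 1000 × √457.218 ≈ 21,382.7

≈ 21400 RPM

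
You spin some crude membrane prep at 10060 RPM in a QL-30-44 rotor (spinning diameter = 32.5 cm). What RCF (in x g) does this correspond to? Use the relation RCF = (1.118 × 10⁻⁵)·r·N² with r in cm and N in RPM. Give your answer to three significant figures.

18400 x g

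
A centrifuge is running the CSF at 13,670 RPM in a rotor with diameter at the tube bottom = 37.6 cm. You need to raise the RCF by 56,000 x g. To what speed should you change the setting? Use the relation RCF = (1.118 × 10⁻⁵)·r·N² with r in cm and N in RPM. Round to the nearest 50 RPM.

N₂ ≈ 21300 RPM

r = 37.6 / 2 = 18.8 cm
Current RCF = 1.118 × 10⁻⁵ × 18.8 × (13670)² = 1.118 × 10⁻⁵ × 18.8 × 186,868,900 ≈ 39,276.9 × g
Target RCF = 39,276.9 + 56,000 = 95,276.9 × g
N² = 95,276.9 / (21.0184 × 10⁻⁵) = 453,302,345
N ≈ √453,302,345 ≈ 21,290.9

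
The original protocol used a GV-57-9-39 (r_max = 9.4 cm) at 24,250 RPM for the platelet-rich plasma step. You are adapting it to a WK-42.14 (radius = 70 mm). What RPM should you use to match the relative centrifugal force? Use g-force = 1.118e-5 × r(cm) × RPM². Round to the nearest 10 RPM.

RCF_original = 1.118 × 10⁻⁵ × 9.4 × (24250)² = 1.118 × 10⁻⁵ × 9.4 × 588,062,500 ≈ 61,800.7 × g
Your rotor: r = 70 mm = 7.0 cm
61,800.7 = 1.118 × 10⁻⁵ × 7 × N²
N² = 61,800.7 / (7.826 × 10⁻⁵) = 789,684,385
N ≈ √789,684,385 ≈ 28,101.3

≈ 28100 RPM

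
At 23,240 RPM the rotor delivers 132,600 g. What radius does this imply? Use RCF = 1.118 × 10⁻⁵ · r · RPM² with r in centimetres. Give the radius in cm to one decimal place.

r ≈ 22.0 cm

RCF = 1.118 × 10⁻⁵ × r × N²
132600 = 1.118 × 10⁻⁵ × r × (23240)²
r = 132600 / (1.118 × 10⁻⁵ × 540,097,600) = 132600 / 6038.291 ≈ 21.960 cm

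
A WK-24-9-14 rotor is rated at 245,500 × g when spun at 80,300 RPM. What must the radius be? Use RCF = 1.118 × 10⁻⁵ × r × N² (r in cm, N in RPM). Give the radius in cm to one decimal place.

≈ 3.4 cm

245500 = 1.118 × 10⁻⁵ × r × (80300)²
r = 245500 / (1.118 × 10⁻⁵ × 6,448,090,000) = 245500 / 72089.65 ≈ 3.405 cm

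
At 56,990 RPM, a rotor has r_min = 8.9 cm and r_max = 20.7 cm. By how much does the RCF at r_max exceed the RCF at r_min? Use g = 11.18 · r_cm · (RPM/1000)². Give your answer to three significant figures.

RCF_max = 11.18 × 20.7 × (56.99)² = 11.18 × 20.7 × 3,247.8601 ≈ 751,639.3 × g
RCF_min = 11.18 × 8.9 × (56.99)² = 11.18 × 8.9 × 3,247.8601 ≈ 323,168.6 × g
ΔRCF = 751,639.3 − 323,168.6 = 428,470.7

428000 × g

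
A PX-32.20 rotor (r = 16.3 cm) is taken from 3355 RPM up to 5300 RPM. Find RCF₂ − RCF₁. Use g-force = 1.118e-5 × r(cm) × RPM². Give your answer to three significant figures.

3070 x g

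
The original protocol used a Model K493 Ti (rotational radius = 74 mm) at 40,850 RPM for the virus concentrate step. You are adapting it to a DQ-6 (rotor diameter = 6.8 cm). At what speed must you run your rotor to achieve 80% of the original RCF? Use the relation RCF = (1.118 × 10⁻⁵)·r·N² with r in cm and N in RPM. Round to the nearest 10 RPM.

Original rotor: r = 74 mm = 7.4 cm
RCF = 1.118 × 10⁻⁵ × r × N²
RCF_original = 1.118 × 10⁻⁵ × 7.4 × (40850)² = 1.118 × 10⁻⁵ × 7.4 × 1,668,722,500 ≈ 138,056.7 × g
Target RCF = 0.8 × 138,056.7 ≈ 110,445.4 × g
Your rotor: r = 6.8 / 2 = 3.4 cm
110,445.4 = 1.118 × 10⁻⁵ × 3.4 × N²
N² = 110,445.4 / (3.8012 × 10⁻⁵) = 2,905,540,356
N ≈ √2,905,540,356 ≈ 53,903.1

≈ 53900 RPM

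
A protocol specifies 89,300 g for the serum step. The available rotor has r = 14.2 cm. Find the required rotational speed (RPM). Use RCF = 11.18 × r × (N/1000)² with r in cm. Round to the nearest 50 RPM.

RCF = 11.18 × r × (N/1000)²
89,300 = 11.18 × 14.2 × (N/1000)²
(N/1000)² = 89,300 / 158.756 = 562.4984
N = 1000 × √562.4984 ≈ 23,717.0

≈ 23700 RPM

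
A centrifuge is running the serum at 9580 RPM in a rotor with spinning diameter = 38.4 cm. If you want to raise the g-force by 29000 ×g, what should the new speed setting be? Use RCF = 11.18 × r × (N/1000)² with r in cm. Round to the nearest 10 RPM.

≈ 15060 RPM

r = 38.4 / 2 = 19.2 cm
Current RCF = 11.18 × 19.2 × (9.58)² = 11.18 × 19.2 × 91.7764 ≈ 19,700.4 × g
Target RCF = 19,700.4 + 29,000 = 48,700.4 × g
(N/1000)² = 48,700.4 / 214.656 = 226.8765
N = 1000 × √226.8765 ≈ 15,062.4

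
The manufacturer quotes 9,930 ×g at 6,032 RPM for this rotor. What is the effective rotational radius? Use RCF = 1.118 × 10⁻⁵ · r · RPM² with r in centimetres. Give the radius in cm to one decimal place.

≈ 24.4 cm

9930 = 1.118 × 10⁻⁵ × r × (6032)²
r = 9930 / (1.118 × 10⁻⁵ × 36,385,024) = 9930 / 406.7846 ≈ 24.411 cm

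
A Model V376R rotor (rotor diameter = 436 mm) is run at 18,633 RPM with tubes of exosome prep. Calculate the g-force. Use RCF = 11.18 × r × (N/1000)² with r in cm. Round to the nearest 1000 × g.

85000 x g

r = 436 mm / 2 = 218 mm = 21.8 cm
RCF = 11.18 × 21.8 × (18.633)² = 11.18 × 21.8 × 347.188689 ≈ 84,618.2 × g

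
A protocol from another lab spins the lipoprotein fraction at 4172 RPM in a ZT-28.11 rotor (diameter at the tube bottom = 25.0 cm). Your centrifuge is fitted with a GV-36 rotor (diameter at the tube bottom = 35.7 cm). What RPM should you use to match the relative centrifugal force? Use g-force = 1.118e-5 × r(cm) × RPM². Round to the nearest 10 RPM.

Original rotor: r = 25.0 / 2 = 12.5 cm
RCF_original = 1.118 × 10⁻⁵ × 12.5 × (4172)² = 1.118 × 10⁻⁵ × 12.5 × 17,405,584 ≈ 2,432.4 × g
Your rotor: r = 35.7 / 2 = 17.85 cm
2,432.4 = 1.118 × 10⁻⁵ × 17.85 × N²
N² = 2,432.4 / (19.9563 × 10⁻⁵) = 12,188,632
N ≈ √12,188,632 ≈ 3,491.2

≈ 3490 RPM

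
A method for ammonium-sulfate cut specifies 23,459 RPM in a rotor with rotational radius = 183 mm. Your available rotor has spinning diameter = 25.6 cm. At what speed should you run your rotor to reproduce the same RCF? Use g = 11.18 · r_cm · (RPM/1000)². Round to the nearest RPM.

Original rotor: r = 183 mm = 18.3 cm
RCF_original = 11.18 × 18.3 × (23.459)² = 11.18 × 18.3 × 550.324681 ≈ 112,593.1 × g
Your rotor: r = 25.6 / 2 = 12.8 cm
112,593.1 = 11.18 × 12.8 × (N/1000)²
(N/1000)² = 112,593.1 / 143.104 = 786.7921
N = 1000 × √786.7921 ≈ 28,049.8

≈ 28050 RPM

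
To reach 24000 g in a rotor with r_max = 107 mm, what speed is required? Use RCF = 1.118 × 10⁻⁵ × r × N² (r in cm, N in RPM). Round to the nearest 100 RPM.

14200 RPM

r = 107 mm = 10.7 cm
RCF = 1.118 × 10⁻⁵ × r × N²
24,000 = 1.118 × 10⁻⁵ × 10.7 × N²
N² = 24,000 / (11.9626 × 10⁻⁵) = 200,625,282
N ≈ √200,625,282 ≈ 14,164.2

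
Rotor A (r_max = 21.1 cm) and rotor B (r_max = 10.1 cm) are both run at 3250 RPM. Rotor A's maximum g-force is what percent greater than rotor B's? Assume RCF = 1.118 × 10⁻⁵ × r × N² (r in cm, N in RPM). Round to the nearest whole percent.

109%

At equal RPM, RCF scales linearly with r: ratio = 21.1 / 10.1 = 2.0891.
So rotor A delivers 108.9% more g-force.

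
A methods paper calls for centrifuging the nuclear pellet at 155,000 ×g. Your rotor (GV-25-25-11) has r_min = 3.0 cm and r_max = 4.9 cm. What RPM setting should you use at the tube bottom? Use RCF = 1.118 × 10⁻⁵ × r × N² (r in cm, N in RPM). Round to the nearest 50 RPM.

Use r_max = 4.9 cm.
155,000 = 1.118 × 10⁻⁵ × 4.9 × N²
N² = 155,000 / (5.4782 × 10⁻⁵) = 2,829,396,517
N ≈ √2,829,396,517 ≈ 53,192.1

53200 RPM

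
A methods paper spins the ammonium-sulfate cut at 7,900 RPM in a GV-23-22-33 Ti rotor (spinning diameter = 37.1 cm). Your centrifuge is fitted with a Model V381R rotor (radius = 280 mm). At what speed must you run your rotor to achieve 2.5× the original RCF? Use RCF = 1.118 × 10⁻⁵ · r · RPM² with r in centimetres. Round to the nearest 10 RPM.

Original rotor: r = 37.1 / 2 = 18.55 cm
RCF = 1.118 × 10⁻⁵ × r × N²
RCF_original = 1.118 × 10⁻⁵ × 18.55 × (7900)² = 1.118 × 10⁻⁵ × 18.55 × 62,410,000 ≈ 12,943.1 × g
Target RCF = 2.5 × 12,943.1 ≈ 32,357.8 × g
Your rotor: r = 280 mm = 28.0 cm
32,357.8 = 1.118 × 10⁻⁵ × 28 × N²
N² = 32,357.8 / (31.304 × 10⁻⁵) = 103,366,343
N ≈ √103,366,343 ≈ 10,166.9

10170 RPM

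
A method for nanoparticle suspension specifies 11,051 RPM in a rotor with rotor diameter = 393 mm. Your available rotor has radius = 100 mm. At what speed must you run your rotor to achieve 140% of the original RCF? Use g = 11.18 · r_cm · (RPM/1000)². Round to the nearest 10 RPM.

18330 RPM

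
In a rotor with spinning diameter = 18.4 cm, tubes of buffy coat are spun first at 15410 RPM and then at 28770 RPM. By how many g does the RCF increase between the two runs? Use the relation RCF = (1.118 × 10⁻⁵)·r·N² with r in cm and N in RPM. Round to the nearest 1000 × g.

≈ 61000 g

r = 18.4 / 2 = 9.2 cm
RCF₁ = 1.118 × 10⁻⁵ × 9.2 × (15410)² = 1.118 × 10⁻⁵ × 9.2 × 237,468,100 ≈ 24,425 × g
RCF₂ = 1.118 × 10⁻⁵ × 9.2 × (28770)² = 1.118 × 10⁻⁵ × 9.2 × 827,712,900 ≈ 85,135.2 × g
Increase = 85,135.2 − 24,425 = 60,710.2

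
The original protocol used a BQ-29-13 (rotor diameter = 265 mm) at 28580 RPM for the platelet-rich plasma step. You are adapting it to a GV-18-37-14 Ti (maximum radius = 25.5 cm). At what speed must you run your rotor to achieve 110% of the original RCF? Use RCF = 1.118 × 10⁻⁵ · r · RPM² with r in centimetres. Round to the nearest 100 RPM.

Original rotor: r = 265 mm / 2 = 132.5 mm = 13.25 cm
RCF_original = 1.118 × 10⁻⁵ × 13.25 × (28580)² = 1.118 × 10⁻⁵ × 13.25 × 816,816,400 ≈ 120,999.1 × g
Target RCF = 1.1 × 120,999.1 ≈ 133,099 × g
133,099 = 1.118 × 10⁻⁵ × 25.5 × N²
N² = 133,099 / (28.509 × 10⁻⁵) = 466,866,604
N ≈ √466,866,604 ≈ 21,607.1

≈ 21600 RPM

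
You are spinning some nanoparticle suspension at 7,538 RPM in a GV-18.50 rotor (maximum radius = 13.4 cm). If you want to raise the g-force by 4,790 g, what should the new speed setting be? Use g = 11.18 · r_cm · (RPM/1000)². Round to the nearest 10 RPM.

≈ 9420 RPM

Current RCF = 11.18 × 13.4 × (7.538)² = 11.18 × 13.4 × 56.821444 ≈ 8,512.5 × g
Target RCF = 8,512.5 + 4,790 = 13,302.5 × g
(N/1000)² = 13,302.5 / 149.812 = 88.79462
N = 1000 × √88.79462 ≈ 9,423.1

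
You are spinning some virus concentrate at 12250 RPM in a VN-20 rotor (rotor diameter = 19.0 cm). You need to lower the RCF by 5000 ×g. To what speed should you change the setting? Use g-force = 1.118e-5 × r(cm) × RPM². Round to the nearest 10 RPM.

N₂ ≈ 10150 RPM

r = 19.0 / 2 = 9.5 cm
Current RCF = 1.118 × 10⁻⁵ × 9.5 × (12250)² = 1.118 × 10⁻⁵ × 9.5 × 150,062,500 ≈ 15,938.1 × g
Target RCF = 15,938.1 − 5,000 = 10,938.1 × g
N² = 10,938.1 / (10.621 × 10⁻⁵) = 102,985,595
N ≈ √102,985,595 ≈ 10,148.2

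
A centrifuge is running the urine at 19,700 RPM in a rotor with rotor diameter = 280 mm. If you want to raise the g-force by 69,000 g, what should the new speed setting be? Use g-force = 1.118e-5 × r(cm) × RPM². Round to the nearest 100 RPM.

r = 280 mm / 2 = 140 mm = 14 cm
Current RCF = 1.118 × 10⁻⁵ × 14 × (19700)² = 1.118 × 10⁻⁵ × 14 × 388,090,000 ≈ 60,743.8 × g
Target RCF = 60,743.8 + 69,000 = 129,743.8 × g
N² = 129,743.8 / (15.652 × 10⁻⁵) = 828,927,933
N ≈ √828,927,933 ≈ 28,791.1

28800 RPM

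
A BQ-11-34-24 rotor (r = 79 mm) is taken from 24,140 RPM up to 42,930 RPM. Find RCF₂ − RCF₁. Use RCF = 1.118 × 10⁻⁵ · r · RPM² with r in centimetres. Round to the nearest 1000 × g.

r = 79 mm = 7.9 cm
RCF₁ = 1.118 × 10⁻⁵ × 7.9 × (24140)² = 1.118 × 10⁻⁵ × 7.9 × 582,739,600 ≈ 51,468.7 × g
RCF₂ = 1.118 × 10⁻⁵ × 7.9 × (42930)² = 1.118 × 10⁻⁵ × 7.9 × 1,842,984,900 ≈ 162,776.1 × g
Increase = 162,776.1 − 51,468.7 = 111,307.4

111000 g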